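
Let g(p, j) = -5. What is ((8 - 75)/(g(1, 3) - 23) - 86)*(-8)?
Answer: 4682/7 ≈ 668.86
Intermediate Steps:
((8 - 75)/(g(1, 3) - 23) - 86)*(-8) = ((8 - 75)/(-5 - 23) - 86)*(-8) = (-67/(-28) - 86)*(-8) = (-67*(-1/28) - 86)*(-8) = (67/28 - 86)*(-8) = -2341/28*(-8) = 4682/7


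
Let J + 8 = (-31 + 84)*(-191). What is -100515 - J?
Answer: -90384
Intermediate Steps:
J = -10131 (J = -8 + (-31 + 84)*(-191) = -8 + 53*(-191) = -8 - 10123 = -10131)
-100515 - J = -100515 - 1*(-10131) = -100515 + 10131 = -90384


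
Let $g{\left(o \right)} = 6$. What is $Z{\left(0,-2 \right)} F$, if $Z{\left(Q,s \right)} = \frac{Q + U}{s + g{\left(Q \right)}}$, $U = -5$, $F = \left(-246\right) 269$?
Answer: $\frac{165435}{2} \approx 82718.0$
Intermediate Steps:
$F = -66174$
$Z{\left(Q,s \right)} = \frac{-5 + Q}{6 + s}$ ($Z{\left(Q,s \right)} = \frac{Q - 5}{s + 6} = \frac{-5 + Q}{6 + s}$)
$Z{\left(0,-2 \right)} F = \frac{-5 + 0}{6 - 2} \left(-66174\right) = \frac{1}{4} \left(-5\right) \left(-66174\right) = \left(- \frac{5}{4}\right) \left(-66174\right) = \frac{165435}{2}$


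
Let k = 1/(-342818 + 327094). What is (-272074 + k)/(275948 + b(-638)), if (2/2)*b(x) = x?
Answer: -4278091577/4328974440 ≈ -0.98825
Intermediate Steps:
b(x) = x
k = -1/15724 (k = 1/(-15724) = -1/15724 ≈ -6.3597e-5)
(-272074 + k)/(275948 + b(-638)) = (-272074 - 1/15724)/(275948 - 638) = -4278091577/15724/275310 = -4278091577/15724*1/275310 = -4278091577/4328974440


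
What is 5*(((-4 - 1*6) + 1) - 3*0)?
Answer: -45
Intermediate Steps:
5*(((-4 - 1*6) + 1) - 3*0) = 5*(((-4 - 6) + 1) + 0) = 5*((-10 + 1) + 0) = 5*(-9 + 0) = 5*(-9) = -45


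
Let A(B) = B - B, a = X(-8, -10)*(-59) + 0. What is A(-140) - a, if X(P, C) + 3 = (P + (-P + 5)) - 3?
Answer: -59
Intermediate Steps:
X(P, C) = -1 (X(P, C) = -3 + ((P + (-P + 5)) - 3) = -3 + ((P + (5 - P)) - 3) = -3 + (5 - 3) = -3 + 2 = -1)
a = 59 (a = -1*(-59) + 0 = 59 + 0 = 59)
A(B) = 0
A(-140) - a = 0 - 1*59 = 0 - 59 = -59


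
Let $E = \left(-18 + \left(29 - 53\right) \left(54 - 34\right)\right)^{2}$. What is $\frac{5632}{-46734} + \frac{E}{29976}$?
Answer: $\frac{475891421}{58370766} \approx 8.1529$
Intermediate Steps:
$E = 248004$ ($E = \left(-18 - 480\right)^{2} = \left(-498\right)^{2} = 248004$)
$\frac{5632}{-46734} + \frac{E}{29976} = \frac{5632}{-46734} + \frac{248004}{29976} = 5632 \left(- \frac{1}{46734}\right) + 248004 \cdot \frac{1}{29976} = - \frac{2816}{23367} + \frac{20667}{2498} = \frac{475891421}{58370766}$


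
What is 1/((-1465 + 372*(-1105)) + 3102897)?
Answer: 1/2690372 ≈ 3.7170e-7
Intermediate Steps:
1/((-1465 + 372*(-1105)) + 3102897) = 1/((-1465 - 411060) + 3102897) = 1/(-412525 + 3102897) = 1/2690372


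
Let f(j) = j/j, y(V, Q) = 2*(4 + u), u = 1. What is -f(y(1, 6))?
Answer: -1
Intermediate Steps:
y(V, Q) = 10 (y(V, Q) = 2*(4 + 1) = 2*5 = 10)
f(j) = 1
-f(y(1, 6)) = -1*1 = -1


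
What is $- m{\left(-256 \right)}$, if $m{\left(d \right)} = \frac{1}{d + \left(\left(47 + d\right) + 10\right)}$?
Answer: $\frac{1}{455} \approx 0.0021978$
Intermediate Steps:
$m{\left(d \right)} = \frac{1}{57 + 2 d}$ ($m{\left(d \right)} = \frac{1}{d + \left(57 + d\right)} = \frac{1}{57 + 2 d}$)
$- m{\left(-256 \right)} = - \frac{1}{57 + 2 \left(-256\right)} = - \frac{1}{57 - 512} = - \frac{1}{-455} = \left(-1\right) \left(- \frac{1}{455}\right) = \frac{1}{455}$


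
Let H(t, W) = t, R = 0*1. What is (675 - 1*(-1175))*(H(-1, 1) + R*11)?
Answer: -1850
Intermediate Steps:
R = 0
(675 - 1*(-1175))*(H(-1, 1) + R*11) = (675 - 1*(-1175))*(-1 + 0*11) = (675 + 1175)*(-1 + 0) = 1850*(-1) = -1850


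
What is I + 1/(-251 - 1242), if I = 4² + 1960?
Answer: 2950167/1493 ≈ 1976.0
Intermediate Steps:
I = 1976 (I = 16 + 1960 = 1976)
I + 1/(-251 - 1242) = 1976 + 1/(-251 - 1242) = 1976 + 1/(-1493) = 1976 - 1/1493 = 2950167/1493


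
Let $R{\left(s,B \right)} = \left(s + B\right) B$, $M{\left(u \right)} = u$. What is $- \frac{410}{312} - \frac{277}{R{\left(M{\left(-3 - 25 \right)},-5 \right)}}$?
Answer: $- \frac{25679}{8580} \approx -2.9929$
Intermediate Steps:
$R{\left(s,B \right)} = B \left(B + s\right)$ ($R{\left(s,B \right)} = \left(B + s\right) B = B \left(B + s\right)$)
$- \frac{410}{312} - \frac{277}{R{\left(M{\left(-3 - 25 \right)},-5 \right)}} = - \frac{410}{312} - \frac{277}{\left(-5\right) \left(-5 - 28\right)} = \left(-410\right) \frac{1}{312} - \frac{277}{\left(-5\right) \left(-5 - 28\right)} = - \frac{205}{156} - \frac{277}{\left(-5\right) \left(-5 - 28\right)} = - \frac{205}{156} - \frac{277}{\left(-5\right) \left(-33\right)} = - \frac{205}{156} - \frac{277}{165} = - \frac{25679}{8580}$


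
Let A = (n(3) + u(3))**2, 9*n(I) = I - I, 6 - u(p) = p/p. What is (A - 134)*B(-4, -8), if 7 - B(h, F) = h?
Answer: -1199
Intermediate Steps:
B(h, F) = 7 - h
u(p) = 5 (u(p) = 6 - p/p = 6 - 1*1 = 6 - 1 = 5)
n(I) = 0 (n(I) = (I - I)/9 = (1/9)*0 = 0)
A = 25 (A = (0 + 5)**2 = 5**2 = 25)
(A - 134)*B(-4, -8) = (25 - 134)*(7 - 1*(-4)) = -109*(7 + 4) = -109*11 = -1199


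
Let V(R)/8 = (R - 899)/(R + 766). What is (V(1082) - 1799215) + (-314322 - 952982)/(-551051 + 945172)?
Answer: -7800203071026/4335331 ≈ -1.7992e+6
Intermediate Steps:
V(R) = 8*(-899 + R)/(766 + R) (V(R) = 8*((R - 899)/(R + 766)) = 8*((-899 + R)/(766 + R)) = 8*(-899 + R)/(766 + R))
(V(1082) - 1799215) + (-314322 - 952982)/(-551051 + 945172) = (8*(-899 + 1082)/(766 + 1082) - 1799215) + (-314322 - 952982)/(-551051 + 945172) = (8*183/1848 - 1799215) - 1267304/394121 = (8*(1/1848)*183 - 1799215) - 1267304*1/394121 = (61/77 - 1799215) - 1267304/394121 = -138539494/77 - 1267304/394121 = -7800203071026/4335331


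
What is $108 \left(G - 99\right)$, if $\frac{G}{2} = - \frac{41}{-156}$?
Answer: $- \frac{138258}{13} \approx -10635.0$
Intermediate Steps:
$G = \frac{41}{78}$ ($G = 2 \left(- \frac{41}{-156}\right) = 2 \left(\left(-41\right) \left(- \frac{1}{156}\right)\right) = 2 \cdot \frac{41}{156} = \frac{41}{78} \approx 0.52564$)
$108 \left(G - 99\right) = 108 \left(\frac{41}{78} - 99\right) = 108 \left(- \frac{7681}{78}\right) = - \frac{138258}{13}$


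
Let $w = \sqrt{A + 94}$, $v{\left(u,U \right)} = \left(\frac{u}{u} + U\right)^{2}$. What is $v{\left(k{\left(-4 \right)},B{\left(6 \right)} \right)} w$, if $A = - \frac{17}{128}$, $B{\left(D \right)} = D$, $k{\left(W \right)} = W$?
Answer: $\frac{147 \sqrt{2670}}{16} \approx 474.74$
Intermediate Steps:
$v{\left(u,U \right)} = \left(1 + U\right)^{2}$
$A = - \frac{17}{128}$ ($A = \left(-17\right) \frac{1}{128} = - \frac{17}{128} \approx -0.13281$)
$w = \frac{3 \sqrt{2670}}{16}$ ($w = \sqrt{- \frac{17}{128} + 94} = \sqrt{\frac{12015}{128}} = \frac{3 \sqrt{2670}}{16} \approx 9.6885$)
$v{\left(k{\left(-4 \right)},B{\left(6 \right)} \right)} w = \left(1 + 6\right)^{2} \frac{3 \sqrt{2670}}{16} = 7^{2} \frac{3 \sqrt{2670}}{16} = 49 \frac{3 \sqrt{2670}}{16} = \frac{147 \sqrt{2670}}{16}$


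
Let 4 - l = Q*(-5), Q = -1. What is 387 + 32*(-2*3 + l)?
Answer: 163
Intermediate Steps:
l = -1 (l = 4 - (-1)*(-5) = 4 - 1*5 = 4 - 5 = -1)
387 + 32*(-2*3 + l) = 387 + 32*(-2*3 - 1) = 387 + 32*(-6 - 1) = 387 + 32*(-7) = 387 - 224 = 163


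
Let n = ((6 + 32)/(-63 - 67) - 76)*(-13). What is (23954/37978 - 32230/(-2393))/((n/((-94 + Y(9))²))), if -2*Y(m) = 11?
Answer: 126857136720155/901361268972 ≈ 140.74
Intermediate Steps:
Y(m) = -11/2 (Y(m) = -½*11 = -11/2)
n = 4959/5 (n = (38/(-130) - 76)*(-13) = (38*(-1/130) - 76)*(-13) = (-19/65 - 76)*(-13) = -4959/65*(-13) = 4959/5 ≈ 991.80)
(23954/37978 - 32230/(-2393))/((n/((-94 + Y(9))²))) = (23954/37978 - 32230/(-2393))/((4959/(5*((-94 - 11/2)²)))) = (23954*(1/37978) - 32230*(-1/2393))/((4959/(5*((-199/2)²)))) = (11977/18989 + 32230/2393)/((4959/(5*(39601/4)))) = 640676431/(45440677*(((4959/5)*(4/39601)))) = 640676431/(45440677*(19836/198005)) = (640676431/45440677)*(198005/19836) = 126857136720155/901361268972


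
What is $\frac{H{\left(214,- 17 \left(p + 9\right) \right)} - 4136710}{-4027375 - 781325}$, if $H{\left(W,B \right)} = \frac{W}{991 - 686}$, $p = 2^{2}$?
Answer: $\frac{315424084}{366663375} \approx 0.86026$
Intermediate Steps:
$p = 4$
$H{\left(W,B \right)} = \frac{W}{305}$ ($H{\left(W,B \right)} = \frac{W}{991 - 686} = \frac{W}{305}$)
$\frac{H{\left(214,- 17 \left(p + 9\right) \right)} - 4136710}{-4027375 - 781325} = \frac{\frac{1}{305} \cdot 214 - 4136710}{-4027375 - 781325} = \frac{\frac{214}{305} - 4136710}{-4808700} = \left(- \frac{1261696336}{305}\right) \left(- \frac{1}{4808700}\right) = \frac{315424084}{366663375}$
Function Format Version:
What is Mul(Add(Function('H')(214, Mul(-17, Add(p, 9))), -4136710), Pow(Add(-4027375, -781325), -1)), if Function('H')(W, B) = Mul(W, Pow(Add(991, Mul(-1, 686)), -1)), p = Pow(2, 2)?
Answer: Rational(315424084, 366663375) ≈ 0.86026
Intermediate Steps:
p = 4
Function('H')(W, B) = Mul(Rational(1, 305), W) (Function('H')(W, B) = Mul(W, Pow(Add(991, -686), -1)) = Mul(W, Pow(305, -1)) = Mul(W, Rational(1, 305)) = Mul(Rational(1, 305), W))
Mul(Add(Function('H')(214, Mul(-17, Add(p, 9))), -4136710), Pow(Add(-4027375, -781325), -1)) = Mul(Add(Mul(Rational(1, 305), 214), -4136710), Pow(Add(-4027375, -781325), -1)) = Mul(Add(Rational(214, 305), -4136710), Pow(-4808700, -1)) = Mul(Rational(-1261696336, 305), Rational(-1, 4808700)) = Rational(315424084, 366663375)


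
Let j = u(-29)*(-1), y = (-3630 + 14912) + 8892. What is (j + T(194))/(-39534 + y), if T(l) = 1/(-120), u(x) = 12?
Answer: 131/211200 ≈ 0.00062027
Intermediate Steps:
T(l) = -1/120
y = 20174 (y = 11282 + 8892 = 20174)
j = -12 (j = 12*(-1) = -12)
(j + T(194))/(-39534 + y) = (-12 - 1/120)/(-39534 + 20174) = -1441/120/(-19360) = -1441/120*(-1/19360) = 131/211200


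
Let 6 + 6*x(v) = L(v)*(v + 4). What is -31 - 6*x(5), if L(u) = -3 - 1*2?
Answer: 20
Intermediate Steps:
L(u) = -5 (L(u) = -3 - 2 = -5)
x(v) = -13/3 - 5*v/6 (x(v) = -1 + (-5*(v + 4))/6 = -1 + (-5*(4 + v))/6 = -1 + (-20 - 5*v)/6 = -1 + (-10/3 - 5*v/6) = -13/3 - 5*v/6)
-31 - 6*x(5) = -31 - 6*(-13/3 - ⅚*5) = -31 - 6*(-13/3 - 25/6) = -31 - 6*(-17/2) = -31 + 51 = 20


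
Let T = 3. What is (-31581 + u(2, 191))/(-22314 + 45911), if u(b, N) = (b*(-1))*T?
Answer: -31587/23597 ≈ -1.3386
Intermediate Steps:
u(b, N) = -3*b (u(b, N) = (b*(-1))*3 = -b*3 = -3*b)
(-31581 + u(2, 191))/(-22314 + 45911) = (-31581 - 3*2)/(-22314 + 45911) = (-31581 - 6)/23597 = -31587*1/23597 = -31587/23597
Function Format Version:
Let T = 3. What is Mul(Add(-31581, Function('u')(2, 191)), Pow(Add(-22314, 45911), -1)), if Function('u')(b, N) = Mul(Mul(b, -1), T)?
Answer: Rational(-31587, 23597) ≈ -1.3386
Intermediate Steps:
Function('u')(b, N) = Mul(-3, b) (Function('u')(b, N) = Mul(Mul(b, -1), 3) = Mul(Mul(-1, b), 3) = Mul(-3, b))
Mul(Add(-31581, Function('u')(2, 191)), Pow(Add(-22314, 45911), -1)) = Mul(Add(-31581, Mul(-3, 2)), Pow(Add(-22314, 45911), -1)) = Mul(Add(-31581, -6), Pow(23597, -1)) = Mul(-31587, Rational(1, 23597)) = Rational(-31587, 23597)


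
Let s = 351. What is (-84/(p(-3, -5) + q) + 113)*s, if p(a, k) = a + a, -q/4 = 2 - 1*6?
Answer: 183573/5 ≈ 36715.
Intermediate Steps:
q = 16 (q = -4*(2 - 1*6) = -4*(2 - 6) = -4*(-4) = 16)
p(a, k) = 2*a
(-84/(p(-3, -5) + q) + 113)*s = (-84/(2*(-3) + 16) + 113)*351 = (-84/(-6 + 16) + 113)*351 = (-84/10 + 113)*351 = (-84*⅒ + 113)*351 = (-42/5 + 113)*351 = (523/5)*351 = 183573/5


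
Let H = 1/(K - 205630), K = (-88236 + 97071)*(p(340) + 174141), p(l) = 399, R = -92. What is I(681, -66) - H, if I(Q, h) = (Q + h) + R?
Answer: 806390306209/1541855270 ≈ 523.00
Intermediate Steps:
K = 1542060900 (K = (-88236 + 97071)*(399 + 174141) = 8835*174540 = 1542060900)
I(Q, h) = -92 + Q + h (I(Q, h) = (Q + h) - 92 = -92 + Q + h)
H = 1/1541855270 (H = 1/(1542060900 - 205630) = 1/1541855270 ≈ 6.4857e-10)
I(681, -66) - H = (-92 + 681 - 66) - 1*1/1541855270 = 523 - 1/1541855270 = 806390306209/1541855270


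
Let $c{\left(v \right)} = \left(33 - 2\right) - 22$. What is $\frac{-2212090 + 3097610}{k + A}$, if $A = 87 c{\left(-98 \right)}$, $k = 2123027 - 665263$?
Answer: $\frac{885520}{1458547} \approx 0.60712$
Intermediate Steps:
$c{\left(v \right)} = 9$ ($c{\left(v \right)} = 31 - 22 = 9$)
$k = 1457764$ ($k = 2123027 - 665263 = 1457764$)
$A = 783$ ($A = 87 \cdot 9 = 783$)
$\frac{-2212090 + 3097610}{k + A} = \frac{-2212090 + 3097610}{1457764 + 783} = \frac{885520}{1458547}$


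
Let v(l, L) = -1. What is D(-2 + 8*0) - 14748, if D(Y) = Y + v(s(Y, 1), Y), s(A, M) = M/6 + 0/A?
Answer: -14751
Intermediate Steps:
s(A, M) = M/6 (s(A, M) = M*(1/6) + 0 = M/6 + 0 = M/6)
D(Y) = -1 + Y (D(Y) = Y - 1 = -1 + Y)
D(-2 + 8*0) - 14748 = (-1 + (-2 + 8*0)) - 14748 = (-1 + (-2 + 0)) - 14748 = (-1 - 2) - 14748 = -3 - 14748 = -14751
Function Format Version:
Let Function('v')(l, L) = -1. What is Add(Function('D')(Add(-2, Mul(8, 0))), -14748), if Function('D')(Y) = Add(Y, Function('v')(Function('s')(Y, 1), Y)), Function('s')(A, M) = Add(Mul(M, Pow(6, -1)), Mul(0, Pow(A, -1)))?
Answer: -14751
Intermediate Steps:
Function('s')(A, M) = Mul(Rational(1, 6), M) (Function('s')(A, M) = Add(Mul(M, Rational(1, 6)), 0) = Add(Mul(Rational(1, 6), M), 0) = Mul(Rational(1, 6), M))
Function('D')(Y) = Add(-1, Y) (Function('D')(Y) = Add(Y, -1) = Add(-1, Y))
Add(Function('D')(Add(-2, Mul(8, 0))), -14748) = Add(Add(-1, Add(-2, Mul(8, 0))), -14748) = Add(Add(-1, Add(-2, 0)), -14748) = Add(Add(-1, -2), -14748) = Add(-3, -14748) = -14751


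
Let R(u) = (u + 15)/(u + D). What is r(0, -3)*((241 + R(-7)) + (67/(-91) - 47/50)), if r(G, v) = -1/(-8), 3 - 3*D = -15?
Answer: 1052523/36400 ≈ 28.915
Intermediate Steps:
D = 6 (D = 1 - ⅓*(-15) = 1 + 5 = 6)
r(G, v) = ⅛ (r(G, v) = -1*(-⅛) = ⅛)
R(u) = (15 + u)/(6 + u) (R(u) = (u + 15)/(u + 6) = (15 + u)/(6 + u))
r(0, -3)*((241 + R(-7)) + (67/(-91) - 47/50)) = ((241 + (15 - 7)/(6 - 7)) + (67/(-91) - 47/50))/8 = ((241 + 8/(-1)) + (67*(-1/91) - 47*1/50))/8 = ((241 - 1*8) + (-67/91 - 47/50))/8 = ((241 - 8) - 7627/4550)/8 = (233 - 7627/4550)/8 = (⅛)*(1052523/4550) = 1052523/36400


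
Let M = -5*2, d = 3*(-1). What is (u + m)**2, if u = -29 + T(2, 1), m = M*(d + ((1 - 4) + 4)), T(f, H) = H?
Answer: 64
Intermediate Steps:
d = -3
M = -10
m = 20 (m = -10*(-3 + ((1 - 4) + 4)) = -10*(-3 + (-3 + 4)) = -10*(-3 + 1) = -10*(-2) = 20)
u = -28 (u = -29 + 1 = -28)
(u + m)**2 = (-28 + 20)**2 = (-8)**2 = 64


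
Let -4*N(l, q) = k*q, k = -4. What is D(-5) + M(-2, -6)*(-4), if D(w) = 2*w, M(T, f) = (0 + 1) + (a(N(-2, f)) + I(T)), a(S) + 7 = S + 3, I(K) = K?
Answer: 34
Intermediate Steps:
N(l, q) = q (N(l, q) = -(-1)*q = q)
a(S) = -4 + S (a(S) = -7 + (S + 3) = -7 + (3 + S) = -4 + S)
M(T, f) = -3 + T + f (M(T, f) = (0 + 1) + ((-4 + f) + T) = 1 + (-4 + T + f) = -3 + T + f)
D(-5) + M(-2, -6)*(-4) = 2*(-5) + (-3 - 2 - 6)*(-4) = -10 - 11*(-4) = -10 + 44 = 34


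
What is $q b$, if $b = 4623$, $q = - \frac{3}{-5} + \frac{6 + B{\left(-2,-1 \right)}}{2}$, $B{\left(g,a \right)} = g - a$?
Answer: $\frac{143313}{10} \approx 14331.0$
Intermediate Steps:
$q = \frac{31}{10}$ ($q = - \frac{3}{-5} + \frac{6 - 1}{2} = \left(-3\right) \left(- \frac{1}{5}\right) + \left(6 + \left(-2 + 1\right)\right) \frac{1}{2} = \frac{3}{5} + \left(6 - 1\right) \frac{1}{2} = \frac{3}{5} + 5 \cdot \frac{1}{2} = \frac{3}{5} + \frac{5}{2} = \frac{31}{10} \approx 3.1$)
$q b = \frac{31}{10} \cdot 4623 = \frac{143313}{10}$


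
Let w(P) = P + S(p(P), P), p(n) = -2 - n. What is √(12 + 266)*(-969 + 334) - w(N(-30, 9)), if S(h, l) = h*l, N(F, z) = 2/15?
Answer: 34/225 - 635*√278 ≈ -10587.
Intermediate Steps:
N(F, z) = 2/15 (N(F, z) = 2*(1/15) = 2/15)
w(P) = P + P*(-2 - P) (w(P) = P + (-2 - P)*P = P + P*(-2 - P))
√(12 + 266)*(-969 + 334) - w(N(-30, 9)) = √(12 + 266)*(-969 + 334) - 2*(-1 - 1*2/15)/15 = √278*(-635) - 2*(-1 - 2/15)/15 = -635*√278 - 2*(-17)/(15*15) = -635*√278 - 1*(-34/225) = -635*√278 + 34/225 = 34/225 - 635*√278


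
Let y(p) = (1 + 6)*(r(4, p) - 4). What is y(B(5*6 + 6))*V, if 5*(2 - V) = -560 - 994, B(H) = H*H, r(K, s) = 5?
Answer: 10948/5 ≈ 2189.6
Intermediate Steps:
B(H) = H²
V = 1564/5 (V = 2 - (-560 - 994)/5 = 2 - ⅕*(-1554) = 2 + 1554/5 = 1564/5 ≈ 312.80)
y(p) = 7 (y(p) = (1 + 6)*(5 - 4) = 7*1 = 7)
y(B(5*6 + 6))*V = 7*(1564/5) = 10948/5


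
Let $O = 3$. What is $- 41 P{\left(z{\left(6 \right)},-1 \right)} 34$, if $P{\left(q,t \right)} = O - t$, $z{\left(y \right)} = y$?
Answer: $-5576$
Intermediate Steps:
$P{\left(q,t \right)} = 3 - t$
$- 41 P{\left(z{\left(6 \right)},-1 \right)} 34 = - 41 \left(3 - -1\right) 34 = - 41 \left(3 + 1\right) 34 = \left(-41\right) 4 \cdot 34 = \left(-164\right) 34 = -5576$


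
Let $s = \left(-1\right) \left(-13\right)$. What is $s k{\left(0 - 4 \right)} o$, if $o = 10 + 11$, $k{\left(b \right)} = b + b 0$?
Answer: $-1092$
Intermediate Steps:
$k{\left(b \right)} = b$ ($k{\left(b \right)} = b + 0 = b$)
$s = 13$
$o = 21$
$s k{\left(0 - 4 \right)} o = 13 \left(0 - 4\right) 21 = 13 \left(-4\right) 21 = \left(-52\right) 21 = -1092$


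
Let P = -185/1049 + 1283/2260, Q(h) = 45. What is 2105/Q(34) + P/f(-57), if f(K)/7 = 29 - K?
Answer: 600853436983/12844669320 ≈ 46.778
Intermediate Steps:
f(K) = 203 - 7*K (f(K) = 7*(29 - K) = 203 - 7*K)
P = 927767/2370740 (P = -185*1/1049 + 1283*(1/2260) = -185/1049 + 1283/2260 = 927767/2370740 ≈ 0.39134)
2105/Q(34) + P/f(-57) = 2105/45 + 927767/(2370740*(203 - 7*(-57))) = 2105*(1/45) + 927767/(2370740*(203 + 399)) = 421/9 + (927767/2370740)/602 = 421/9 + (927767/2370740)*(1/602) = 421/9 + 927767/1427185480 = 600853436983/12844669320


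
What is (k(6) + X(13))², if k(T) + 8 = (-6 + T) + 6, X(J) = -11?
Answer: 169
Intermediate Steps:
k(T) = -8 + T (k(T) = -8 + ((-6 + T) + 6) = -8 + T)
(k(6) + X(13))² = ((-8 + 6) - 11)² = (-2 - 11)² = (-13)² = 169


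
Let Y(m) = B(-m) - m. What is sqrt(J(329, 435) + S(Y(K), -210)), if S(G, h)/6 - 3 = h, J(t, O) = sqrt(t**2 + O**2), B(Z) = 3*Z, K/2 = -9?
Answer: sqrt(-1242 + sqrt(297466)) ≈ 26.393*I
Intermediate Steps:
K = -18 (K = 2*(-9) = -18)
J(t, O) = sqrt(O**2 + t**2)
Y(m) = -4*m (Y(m) = 3*(-m) - m = -3*m - m = -4*m)
S(G, h) = 18 + 6*h
sqrt(J(329, 435) + S(Y(K), -210)) = sqrt(sqrt(435**2 + 329**2) + (18 + 6*(-210))) = sqrt(sqrt(189225 + 108241) + (18 - 1260)) = sqrt(sqrt(297466) - 1242) = sqrt(-1242 + sqrt(297466))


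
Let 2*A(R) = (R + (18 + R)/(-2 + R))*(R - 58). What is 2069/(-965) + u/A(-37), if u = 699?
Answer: -22728059/13054520 ≈ -1.7410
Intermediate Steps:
A(R) = (-58 + R)*(R + (18 + R)/(-2 + R))/2 (A(R) = ((R + (18 + R)/(-2 + R))*(R - 58))/2 = ((R + (18 + R)/(-2 + R))*(-58 + R))/2 = ((-58 + R)*(R + (18 + R)/(-2 + R)))/2 = (-58 + R)*(R + (18 + R)/(-2 + R))/2)
2069/(-965) + u/A(-37) = 2069/(-965) + 699/(((-1044 + (-37)³ - 59*(-37)² + 76*(-37))/(2*(-2 - 37)))) = 2069*(-1/965) + 699/(((½)*(-1044 - 50653 - 59*1369 - 2812)/(-39))) = -2069/965 + 699/(((½)*(-1/39)*(-1044 - 50653 - 80771 - 2812))) = -2069/965 + 699/(((½)*(-1/39)*(-135280))) = -2069/965 + 699/(67640/39) = -2069/965 + 699*(39/67640) = -2069/965 + 27261/67640 = -22728059/13054520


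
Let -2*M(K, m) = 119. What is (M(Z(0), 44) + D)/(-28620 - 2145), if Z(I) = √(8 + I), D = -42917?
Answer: 4093/2930 ≈ 1.3969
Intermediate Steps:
M(K, m) = -119/2 (M(K, m) = -½*119 = -119/2)
(M(Z(0), 44) + D)/(-28620 - 2145) = (-119/2 - 42917)/(-28620 - 2145) = -85953/2/(-30765) = -85953/2*(-1/30765) = 4093/2930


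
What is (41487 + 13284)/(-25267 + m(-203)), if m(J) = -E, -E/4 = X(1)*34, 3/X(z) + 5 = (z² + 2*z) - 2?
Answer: -54771/25369 ≈ -2.1590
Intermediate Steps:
X(z) = 3/(-7 + z² + 2*z) (X(z) = 3/(-5 + ((z² + 2*z) - 2)) = 3/(-5 + (-2 + z² + 2*z)) = 3/(-7 + z² + 2*z))
E = 102 (E = -4*3/(-7 + 1² + 2*1)*34 = -4*3/(-7 + 1 + 2)*34 = -4*3/(-4)*34 = -4*3*(-¼)*34 = -(-3)*34 = -4*(-51/2) = 102)
m(J) = -102 (m(J) = -1*102 = -102)
(41487 + 13284)/(-25267 + m(-203)) = (41487 + 13284)/(-25267 - 102) = 54771/(-25369) = 54771*(-1/25369) = -54771/25369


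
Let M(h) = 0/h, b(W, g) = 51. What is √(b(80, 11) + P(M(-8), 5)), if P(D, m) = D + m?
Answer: 2*√14 ≈ 7.4833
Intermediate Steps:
M(h) = 0
√(b(80, 11) + P(M(-8), 5)) = √(51 + (0 + 5)) = √(51 + 5) = √56 = 2*√14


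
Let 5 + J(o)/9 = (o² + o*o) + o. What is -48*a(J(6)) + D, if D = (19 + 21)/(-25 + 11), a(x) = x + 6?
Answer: -222788/7 ≈ -31827.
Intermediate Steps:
J(o) = -45 + 9*o + 18*o² (J(o) = -45 + 9*((o² + o*o) + o) = -45 + 9*((o² + o²) + o) = -45 + 9*(2*o² + o) = -45 + 9*(o + 2*o²) = -45 + (9*o + 18*o²) = -45 + 9*o + 18*o²)
a(x) = 6 + x
D = -20/7 (D = 40/(-14) = 40*(-1/14) = -20/7 ≈ -2.8571)
-48*a(J(6)) + D = -48*(6 + (-45 + 9*6 + 18*6²)) - 20/7 = -48*(6 + (-45 + 54 + 18*36)) - 20/7 = -48*(6 + (-45 + 54 + 648)) - 20/7 = -48*(6 + 657) - 20/7 = -48*663 - 20/7 = -31824 - 20/7 = -222788/7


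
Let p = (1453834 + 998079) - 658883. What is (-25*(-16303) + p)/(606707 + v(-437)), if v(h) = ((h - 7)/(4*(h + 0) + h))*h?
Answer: 11003025/3033091 ≈ 3.6277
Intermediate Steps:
p = 1793030 (p = 2451913 - 658883 = 1793030)
v(h) = -7/5 + h/5 (v(h) = ((-7 + h)/(4*h + h))*h = ((-7 + h)/((5*h)))*h = ((-7 + h)*(1/(5*h)))*h = ((-7 + h)/(5*h))*h = -7/5 + h/5)
(-25*(-16303) + p)/(606707 + v(-437)) = (-25*(-16303) + 1793030)/(606707 + (-7/5 + (1/5)*(-437))) = (407575 + 1793030)/(606707 + (-7/5 - 437/5)) = 2200605/(606707 - 444/5) = 2200605/(3033091/5) = 2200605*(5/3033091) = 11003025/3033091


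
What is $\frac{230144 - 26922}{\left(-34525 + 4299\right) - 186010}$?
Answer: $- \frac{101611}{108118} \approx -0.93982$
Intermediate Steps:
$\frac{230144 - 26922}{\left(-34525 + 4299\right) - 186010} = \frac{203222}{-30226 - 186010} = \frac{203222}{-216236} = 203222 \left(- \frac{1}{216236}\right) = - \frac{101611}{108118}$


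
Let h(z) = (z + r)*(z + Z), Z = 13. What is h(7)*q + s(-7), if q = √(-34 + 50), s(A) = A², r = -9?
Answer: -111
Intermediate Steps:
h(z) = (-9 + z)*(13 + z) (h(z) = (z - 9)*(z + 13) = (-9 + z)*(13 + z))
q = 4 (q = √16 = 4)
h(7)*q + s(-7) = (-117 + 7² + 4*7)*4 + (-7)² = (-117 + 49 + 28)*4 + 49 = -40*4 + 49 = -160 + 49 = -111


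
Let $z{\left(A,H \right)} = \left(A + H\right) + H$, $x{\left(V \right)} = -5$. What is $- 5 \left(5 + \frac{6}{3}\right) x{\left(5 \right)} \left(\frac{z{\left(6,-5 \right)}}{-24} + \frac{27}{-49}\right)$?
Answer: $- \frac{2825}{42} \approx -67.262$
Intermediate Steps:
$z{\left(A,H \right)} = A + 2 H$
$- 5 \left(5 + \frac{6}{3}\right) x{\left(5 \right)} \left(\frac{z{\left(6,-5 \right)}}{-24} + \frac{27}{-49}\right) = - 5 \left(5 + \frac{6}{3}\right) \left(-5\right) \left(\frac{6 + 2 \left(-5\right)}{-24} + \frac{27}{-49}\right) = - 5 \left(5 + 6 \cdot \frac{1}{3}\right) \left(-5\right) \left(\left(6 - 10\right) \left(- \frac{1}{24}\right) + 27 \left(- \frac{1}{49}\right)\right) = - 5 \left(5 + 2\right) \left(-5\right) \left(\left(-4\right) \left(- \frac{1}{24}\right) - \frac{27}{49}\right) = \left(-5\right) 7 \left(-5\right) \left(\frac{1}{6} - \frac{27}{49}\right) = \left(-35\right) \left(-5\right) \left(- \frac{113}{294}\right) = 175 \left(- \frac{113}{294}\right) = - \frac{2825}{42}$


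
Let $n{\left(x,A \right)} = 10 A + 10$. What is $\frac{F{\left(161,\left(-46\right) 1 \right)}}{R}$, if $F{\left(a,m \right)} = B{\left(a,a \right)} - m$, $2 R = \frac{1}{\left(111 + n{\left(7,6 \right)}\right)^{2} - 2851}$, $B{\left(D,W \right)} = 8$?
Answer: $3230280$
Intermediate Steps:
$n{\left(x,A \right)} = 10 + 10 A$
$R = \frac{1}{59820}$ ($R = \frac{1}{2 \left(\left(111 + \left(10 + 10 \cdot 6\right)\right)^{2} - 2851\right)} = \frac{1}{2 \left(\left(111 + \left(10 + 60\right)\right)^{2} - 2851\right)} = \frac{1}{2 \left(\left(111 + 70\right)^{2} - 2851\right)} = \frac{1}{2 \left(181^{2} - 2851\right)} = \frac{1}{2 \left(32761 - 2851\right)} = \frac{1}{2 \cdot 29910} = \frac{1}{2} \cdot \frac{1}{29910} = \frac{1}{59820} \approx 1.6717 \cdot 10^{-5}$)
$F{\left(a,m \right)} = 8 - m$
$\frac{F{\left(161,\left(-46\right) 1 \right)}}{R} = \left(8 - \left(-46\right) 1\right) \frac{1}{\frac{1}{59820}} = \left(8 - -46\right) 59820 = \left(8 + 46\right) 59820 = 54 \cdot 59820 = 3230280$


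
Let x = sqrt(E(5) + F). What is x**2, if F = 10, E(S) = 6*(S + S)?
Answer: 70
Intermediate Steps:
E(S) = 12*S (E(S) = 6*(2*S) = 12*S)
x = sqrt(70) (x = sqrt(12*5 + 10) = sqrt(60 + 10) = sqrt(70) ≈ 8.3666)
x**2 = (sqrt(70))**2 = 70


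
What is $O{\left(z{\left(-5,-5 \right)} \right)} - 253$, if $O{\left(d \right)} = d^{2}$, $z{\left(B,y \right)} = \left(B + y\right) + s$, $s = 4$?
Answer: $-217$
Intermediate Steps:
$z{\left(B,y \right)} = 4 + B + y$ ($z{\left(B,y \right)} = \left(B + y\right) + 4 = 4 + B + y$)
$O{\left(z{\left(-5,-5 \right)} \right)} - 253 = \left(4 - 5 - 5\right)^{2} - 253 = \left(-6\right)^{2} - 253 = 36 - 253 = -217$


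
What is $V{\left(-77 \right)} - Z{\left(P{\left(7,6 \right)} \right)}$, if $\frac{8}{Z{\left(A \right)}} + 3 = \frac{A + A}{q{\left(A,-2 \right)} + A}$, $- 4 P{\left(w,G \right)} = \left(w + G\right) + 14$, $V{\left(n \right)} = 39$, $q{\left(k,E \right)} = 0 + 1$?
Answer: $\frac{769}{15} \approx 51.267$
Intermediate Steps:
$q{\left(k,E \right)} = 1$
$P{\left(w,G \right)} = - \frac{7}{2} - \frac{G}{4} - \frac{w}{4}$ ($P{\left(w,G \right)} = - \frac{\left(w + G\right) + 14}{4} = - \frac{\left(G + w\right) + 14}{4} = - \frac{14 + G + w}{4} = - \frac{7}{2} - \frac{G}{4} - \frac{w}{4}$)
$Z{\left(A \right)} = \frac{8}{-3 + \frac{2 A}{1 + A}}$ ($Z{\left(A \right)} = \frac{8}{-3 + \frac{A + A}{1 + A}} = \frac{8}{-3 + \frac{2 A}{1 + A}}$)
$V{\left(-77 \right)} - Z{\left(P{\left(7,6 \right)} \right)} = 39 - \frac{8 \left(-1 - \left(- \frac{7}{2} - \frac{3}{2} - \frac{7}{4}\right)\right)}{3 - \frac{27}{4}} = 39 - \frac{8 \left(-1 - - \frac{27}{4}\right)}{3 - \frac{27}{4}} = 39 - \frac{8 \left(-1 + \frac{27}{4}\right)}{- \frac{15}{4}} = 39 - 8 \left(- \frac{4}{15}\right) \frac{23}{4} = 39 - - \frac{184}{15} = 39 + \frac{184}{15} = \frac{769}{15}$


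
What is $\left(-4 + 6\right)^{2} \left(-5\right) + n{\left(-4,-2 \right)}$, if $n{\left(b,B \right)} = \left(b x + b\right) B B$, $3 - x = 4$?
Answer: $-20$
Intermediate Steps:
$x = -1$ ($x = 3 - 4 = -1$)
$n{\left(b,B \right)} = 0$ ($n{\left(b,B \right)} = \left(b \left(-1\right) + b\right) B B = \left(- b + b\right) B B = 0 B B = 0 B = 0$)
$\left(-4 + 6\right)^{2} \left(-5\right) + n{\left(-4,-2 \right)} = \left(-4 + 6\right)^{2} \left(-5\right) + 0 = 2^{2} \left(-5\right) + 0 = 4 \left(-5\right) + 0 = -20 + 0 = -20$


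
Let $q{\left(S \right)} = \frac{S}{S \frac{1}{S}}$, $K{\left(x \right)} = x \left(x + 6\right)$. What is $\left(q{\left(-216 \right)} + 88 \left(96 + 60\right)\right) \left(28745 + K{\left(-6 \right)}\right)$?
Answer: $388402440$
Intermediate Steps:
$K{\left(x \right)} = x \left(6 + x\right)$
$q{\left(S \right)} = S$ ($q{\left(S \right)} = \frac{S}{1} = S 1 = S$)
$\left(q{\left(-216 \right)} + 88 \left(96 + 60\right)\right) \left(28745 + K{\left(-6 \right)}\right) = \left(-216 + 88 \left(96 + 60\right)\right) \left(28745 - 6 \left(6 - 6\right)\right) = \left(-216 + 88 \cdot 156\right) \left(28745 - 0\right) = \left(-216 + 13728\right) \left(28745 + 0\right) = 13512 \cdot 28745 = 388402440$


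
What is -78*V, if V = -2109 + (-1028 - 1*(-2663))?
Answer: 36972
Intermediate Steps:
V = -474 (V = -2109 + (-1028 + 2663) = -2109 + 1635 = -474)
-78*V = -78*(-474) = 36972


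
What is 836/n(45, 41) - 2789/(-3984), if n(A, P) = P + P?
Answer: 1779661/163344 ≈ 10.895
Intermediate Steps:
n(A, P) = 2*P
836/n(45, 41) - 2789/(-3984) = 836/((2*41)) - 2789/(-3984) = 836/82 - 2789*(-1/3984) = 836*(1/82) + 2789/3984 = 418/41 + 2789/3984 = 1779661/163344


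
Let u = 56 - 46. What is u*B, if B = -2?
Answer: -20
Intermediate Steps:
u = 10
u*B = 10*(-2) = -20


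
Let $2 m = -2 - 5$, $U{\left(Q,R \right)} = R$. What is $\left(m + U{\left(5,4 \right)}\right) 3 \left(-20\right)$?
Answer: $-30$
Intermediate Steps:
$m = - \frac{7}{2}$ ($m = \frac{-2 - 5}{2} = \frac{1}{2} \left(-7\right) = - \frac{7}{2} \approx -3.5$)
$\left(m + U{\left(5,4 \right)}\right) 3 \left(-20\right) = \left(- \frac{7}{2} + 4\right) 3 \left(-20\right) = \frac{1}{2} \cdot 3 \left(-20\right) = \frac{3}{2} \left(-20\right) = -30$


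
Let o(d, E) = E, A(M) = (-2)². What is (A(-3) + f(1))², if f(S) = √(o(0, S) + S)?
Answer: (4 + √2)² ≈ 29.314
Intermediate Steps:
A(M) = 4
f(S) = √2*√S (f(S) = √(S + S) = √(2*S) = √2*√S)
(A(-3) + f(1))² = (4 + √2*√1)² = (4 + √2*1)² = (4 + √2)²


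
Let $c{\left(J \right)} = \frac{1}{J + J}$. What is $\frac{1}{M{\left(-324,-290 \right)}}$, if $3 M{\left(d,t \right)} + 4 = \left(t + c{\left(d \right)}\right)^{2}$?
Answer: $\frac{1259712}{35312622625} \approx 3.5673 \cdot 10^{-5}$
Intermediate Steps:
$c{\left(J \right)} = \frac{1}{2 J}$
$M{\left(d,t \right)} = - \frac{4}{3} + \frac{\left(t + \frac{1}{2 d}\right)^{2}}{3}$
$\frac{1}{M{\left(-324,-290 \right)}} = \frac{1}{- \frac{4}{3} + \frac{\left(1 + 2 \left(-324\right) \left(-290\right)\right)^{2}}{12 \cdot 104976}} = \frac{1}{- \frac{4}{3} + \frac{1}{12} \cdot \frac{1}{104976} \left(1 + 187920\right)^{2}} = \frac{1}{- \frac{4}{3} + \frac{1}{12} \cdot \frac{1}{104976} \cdot 187921^{2}} = \frac{1}{- \frac{4}{3} + \frac{1}{12} \cdot \frac{1}{104976} \cdot 35314302241} = \frac{1}{- \frac{4}{3} + \frac{35314302241}{1259712}} = \frac{1}{\frac{35312622625}{1259712}} = \frac{1259712}{35312622625}$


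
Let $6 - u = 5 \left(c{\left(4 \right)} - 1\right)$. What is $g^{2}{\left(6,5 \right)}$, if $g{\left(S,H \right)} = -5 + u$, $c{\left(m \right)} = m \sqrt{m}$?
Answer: $1156$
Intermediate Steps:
$c{\left(m \right)} = m^{\frac{3}{2}}$
$u = -29$ ($u = 6 - 5 \left(4^{\frac{3}{2}} - 1\right) = 6 - 5 \left(8 - 1\right) = 6 - 5 \cdot 7 = 6 - 35 = -29$)
$g{\left(S,H \right)} = -34$ ($g{\left(S,H \right)} = -5 - 29 = -34$)
$g^{2}{\left(6,5 \right)} = \left(-34\right)^{2} = 1156$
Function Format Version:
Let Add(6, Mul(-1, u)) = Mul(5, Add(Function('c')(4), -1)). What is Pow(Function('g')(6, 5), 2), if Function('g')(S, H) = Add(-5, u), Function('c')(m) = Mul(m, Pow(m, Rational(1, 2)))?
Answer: 1156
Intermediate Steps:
Function('c')(m) = Pow(m, Rational(3, 2))
u = -29 (u = Add(6, Mul(-1, Mul(5, Add(Pow(4, Rational(3, 2)), -1)))) = Add(6, Mul(-1, Mul(5, Add(8, -1)))) = Add(6, Mul(-1, Mul(5, 7))) = Add(6, Mul(-1, 35)) = Add(6, -35) = -29)
Function('g')(S, H) = -34 (Function('g')(S, H) = Add(-5, -29) = -34)
Pow(Function('g')(6, 5), 2) = Pow(-34, 2) = 1156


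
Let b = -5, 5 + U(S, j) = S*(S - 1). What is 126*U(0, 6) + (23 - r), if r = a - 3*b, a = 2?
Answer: -624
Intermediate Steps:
U(S, j) = -5 + S*(-1 + S) (U(S, j) = -5 + S*(S - 1) = -5 + S*(-1 + S))
r = 17 (r = 2 - 3*(-5) = 2 + 15 = 17)
126*U(0, 6) + (23 - r) = 126*(-5 + 0² - 1*0) + (23 - 1*17) = 126*(-5 + 0 + 0) + (23 - 17) = 126*(-5) + 6 = -630 + 6 = -624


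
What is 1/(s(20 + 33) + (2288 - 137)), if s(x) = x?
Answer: 1/2204 ≈ 0.00045372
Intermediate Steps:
1/(s(20 + 33) + (2288 - 137)) = 1/((20 + 33) + (2288 - 137)) = 1/(53 + 2151) = 1/2204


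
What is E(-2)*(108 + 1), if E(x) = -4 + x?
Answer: -654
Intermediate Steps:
E(-2)*(108 + 1) = (-4 - 2)*(108 + 1) = -6*109 = -654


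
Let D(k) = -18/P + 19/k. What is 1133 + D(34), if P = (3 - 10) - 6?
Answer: 501645/442 ≈ 1134.9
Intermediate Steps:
P = -13 (P = -7 - 6 = -13)
D(k) = 18/13 + 19/k (D(k) = -18/(-13) + 19/k = -18*(-1/13) + 19/k = 18/13 + 19/k)
1133 + D(34) = 1133 + (18/13 + 19/34) = 1133 + 859/442 = 501645/442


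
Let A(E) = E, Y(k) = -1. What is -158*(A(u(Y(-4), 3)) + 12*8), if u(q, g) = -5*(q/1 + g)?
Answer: -13588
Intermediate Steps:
u(q, g) = -5*g - 5*q (u(q, g) = -5*(q*1 + g) = -5*(q + g) = -5*(g + q) = -5*g - 5*q)
-158*(A(u(Y(-4), 3)) + 12*8) = -158*((-5*3 - 5*(-1)) + 12*8) = -158*((-15 + 5) + 96) = -158*(-10 + 96) = -158*86 = -13588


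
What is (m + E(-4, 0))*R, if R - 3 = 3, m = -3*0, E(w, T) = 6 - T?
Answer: 36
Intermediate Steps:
m = 0
R = 6 (R = 3 + 3 = 6)
(m + E(-4, 0))*R = (0 + (6 - 1*0))*6 = (0 + (6 + 0))*6 = (0 + 6)*6 = 6*6 = 36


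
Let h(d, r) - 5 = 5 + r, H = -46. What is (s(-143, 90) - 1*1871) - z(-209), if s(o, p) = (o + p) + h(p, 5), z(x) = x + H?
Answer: -1654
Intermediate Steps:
h(d, r) = 10 + r (h(d, r) = 5 + (5 + r) = 10 + r)
z(x) = -46 + x (z(x) = x - 46 = -46 + x)
s(o, p) = 15 + o + p (s(o, p) = (o + p) + (10 + 5) = (o + p) + 15 = 15 + o + p)
(s(-143, 90) - 1*1871) - z(-209) = ((15 - 143 + 90) - 1*1871) - (-46 - 209) = (-38 - 1871) - 1*(-255) = -1909 + 255 = -1654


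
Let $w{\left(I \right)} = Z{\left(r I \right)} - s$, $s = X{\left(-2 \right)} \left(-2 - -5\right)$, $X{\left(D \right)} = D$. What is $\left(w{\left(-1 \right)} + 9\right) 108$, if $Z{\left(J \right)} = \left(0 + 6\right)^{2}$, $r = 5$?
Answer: $5508$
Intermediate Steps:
$s = -6$ ($s = - 2 \left(-2 - -5\right) = - 2 \left(-2 + 5\right) = \left(-2\right) 3 = -6$)
$Z{\left(J \right)} = 36$ ($Z{\left(J \right)} = 6^{2} = 36$)
$w{\left(I \right)} = 42$ ($w{\left(I \right)} = 36 - -6 = 36 + 6 = 42$)
$\left(w{\left(-1 \right)} + 9\right) 108 = \left(42 + 9\right) 108 = 51 \cdot 108 = 5508$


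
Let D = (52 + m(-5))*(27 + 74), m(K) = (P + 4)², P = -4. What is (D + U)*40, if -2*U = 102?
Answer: 208040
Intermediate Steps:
U = -51 (U = -½*102 = -51)
m(K) = 0 (m(K) = (-4 + 4)² = 0² = 0)
D = 5252 (D = (52 + 0)*(27 + 74) = 52*101 = 5252)
(D + U)*40 = (5252 - 51)*40 = 5201*40 = 208040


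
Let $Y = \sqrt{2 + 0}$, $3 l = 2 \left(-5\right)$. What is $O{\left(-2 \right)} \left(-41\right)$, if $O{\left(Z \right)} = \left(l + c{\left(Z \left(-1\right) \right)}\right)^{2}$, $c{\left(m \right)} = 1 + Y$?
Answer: $- \frac{2747}{9} + \frac{574 \sqrt{2}}{3} \approx -34.636$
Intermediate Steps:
$l = - \frac{10}{3}$ ($l = \frac{2 \left(-5\right)}{3} = \frac{1}{3} \left(-10\right) = - \frac{10}{3} \approx -3.3333$)
$Y = \sqrt{2} \approx 1.4142$
$c{\left(m \right)} = 1 + \sqrt{2}$
$O{\left(Z \right)} = \left(- \frac{7}{3} + \sqrt{2}\right)^{2}$ ($O{\left(Z \right)} = \left(- \frac{10}{3} + \left(1 + \sqrt{2}\right)\right)^{2} = \left(- \frac{7}{3} + \sqrt{2}\right)^{2}$)
$O{\left(-2 \right)} \left(-41\right) = \left(\frac{67}{9} - \frac{14 \sqrt{2}}{3}\right) \left(-41\right) = - \frac{2747}{9} + \frac{574 \sqrt{2}}{3}$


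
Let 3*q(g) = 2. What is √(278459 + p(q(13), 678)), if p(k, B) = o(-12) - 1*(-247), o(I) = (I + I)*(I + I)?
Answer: √279282 ≈ 528.47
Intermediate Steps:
o(I) = 4*I² (o(I) = (2*I)*(2*I) = 4*I²)
q(g) = ⅔ (q(g) = (⅓)*2 = ⅔)
p(k, B) = 823 (p(k, B) = 4*(-12)² - 1*(-247) = 4*144 + 247 = 576 + 247 = 823)
√(278459 + p(q(13), 678)) = √(278459 + 823) = √279282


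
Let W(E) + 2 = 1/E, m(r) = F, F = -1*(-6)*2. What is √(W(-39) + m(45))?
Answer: √15171/39 ≈ 3.1582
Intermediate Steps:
F = 12 (F = 6*2 = 12)
m(r) = 12
W(E) = -2 + 1/E
√(W(-39) + m(45)) = √((-2 + 1/(-39)) + 12) = √((-2 - 1/39) + 12) = √(-79/39 + 12) = √(389/39) = √15171/39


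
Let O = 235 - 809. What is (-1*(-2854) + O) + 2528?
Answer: 4808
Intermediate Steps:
O = -574
(-1*(-2854) + O) + 2528 = (-1*(-2854) - 574) + 2528 = (2854 - 574) + 2528 = 2280 + 2528 = 4808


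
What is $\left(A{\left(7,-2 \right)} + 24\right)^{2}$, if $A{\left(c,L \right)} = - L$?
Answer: $676$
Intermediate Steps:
$\left(A{\left(7,-2 \right)} + 24\right)^{2} = \left(\left(-1\right) \left(-2\right) + 24\right)^{2} = \left(2 + 24\right)^{2} = 26^{2} = 676$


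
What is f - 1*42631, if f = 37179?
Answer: -5452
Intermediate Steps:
f - 1*42631 = 37179 - 1*42631 = 37179 - 42631 = -5452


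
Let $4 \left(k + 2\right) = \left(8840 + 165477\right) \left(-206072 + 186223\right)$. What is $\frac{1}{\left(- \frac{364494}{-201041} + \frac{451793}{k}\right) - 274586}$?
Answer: $- \frac{695605507084781}{191002272975845056064} \approx -3.6419 \cdot 10^{-6}$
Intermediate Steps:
$k = - \frac{3460018141}{4}$ ($k = -2 + \frac{\left(8840 + 165477\right) \left(-206072 + 186223\right)}{4} = -2 + \frac{174317 \left(-19849\right)}{4} = -2 + \frac{1}{4} \left(-3460018133\right) = -2 - \frac{3460018133}{4} = - \frac{3460018141}{4} \approx -8.65 \cdot 10^{8}$)
$\frac{1}{\left(- \frac{364494}{-201041} + \frac{451793}{k}\right) - 274586} = \frac{1}{\left(- \frac{364494}{-201041} + \frac{451793}{- \frac{3460018141}{4}}\right) - 274586} = \frac{1}{\left(\left(-364494\right) \left(- \frac{1}{201041}\right) + 451793 \left(- \frac{4}{3460018141}\right)\right) - 274586} = \frac{1}{\left(\frac{364494}{201041} - \frac{1807172}{3460018141}\right) - 274586} = \frac{1}{\frac{1260792536619602}{695605507084781} - 274586} = \frac{1}{- \frac{191002272975845056064}{695605507084781}} = - \frac{695605507084781}{191002272975845056064}$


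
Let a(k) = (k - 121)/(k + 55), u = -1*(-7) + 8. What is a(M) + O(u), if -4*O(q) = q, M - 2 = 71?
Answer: -33/8 ≈ -4.1250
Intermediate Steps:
M = 73 (M = 2 + 71 = 73)
u = 15 (u = 7 + 8 = 15)
a(k) = (-121 + k)/(55 + k)
O(q) = -q/4
a(M) + O(u) = (-121 + 73)/(55 + 73) - ¼*15 = -48/128 - 15/4 = (1/128)*(-48) - 15/4 = -3/8 - 15/4 = -33/8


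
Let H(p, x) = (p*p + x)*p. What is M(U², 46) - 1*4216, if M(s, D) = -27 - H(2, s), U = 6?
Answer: -4323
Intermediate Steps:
H(p, x) = p*(x + p²) (H(p, x) = (p² + x)*p = (x + p²)*p = p*(x + p²))
M(s, D) = -35 - 2*s (M(s, D) = -27 - 2*(s + 2²) = -27 - 2*(s + 4) = -27 - 2*(4 + s) = -27 - (8 + 2*s) = -27 + (-8 - 2*s) = -35 - 2*s)
M(U², 46) - 1*4216 = (-35 - 2*6²) - 1*4216 = (-35 - 2*36) - 4216 = (-35 - 72) - 4216 = -107 - 4216 = -4323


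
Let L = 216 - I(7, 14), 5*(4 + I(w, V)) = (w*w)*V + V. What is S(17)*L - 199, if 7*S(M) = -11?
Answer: -2273/7 ≈ -324.71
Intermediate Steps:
S(M) = -11/7 (S(M) = (⅐)*(-11) = -11/7)
I(w, V) = -4 + V/5 + V*w²/5 (I(w, V) = -4 + ((w*w)*V + V)/5 = -4 + (w²*V + V)/5 = -4 + (V*w² + V)/5 = -4 + (V + V*w²)/5 = -4 + (V/5 + V*w²/5) = -4 + V/5 + V*w²/5)
L = 80 (L = 216 - (-4 + (⅕)*14 + (⅕)*14*7²) = 216 - (-4 + 14/5 + (⅕)*14*49) = 216 - (-4 + 14/5 + 686/5) = 216 - 1*136 = 216 - 136 = 80)
S(17)*L - 199 = -11/7*80 - 199 = -880/7 - 199 = -2273/7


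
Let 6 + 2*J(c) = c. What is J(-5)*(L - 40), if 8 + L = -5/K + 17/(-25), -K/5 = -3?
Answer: 20218/75 ≈ 269.57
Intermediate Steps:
K = 15 (K = -5*(-3) = 15)
J(c) = -3 + c/2
L = -676/75 (L = -8 + (-5/15 + 17/(-25)) = -8 + (-5*1/15 + 17*(-1/25)) = -8 + (-⅓ - 17/25) = -8 - 76/75 = -676/75 ≈ -9.0133)
J(-5)*(L - 40) = (-3 + (½)*(-5))*(-676/75 - 40) = (-3 - 5/2)*(-3676/75) = -11/2*(-3676/75) = 20218/75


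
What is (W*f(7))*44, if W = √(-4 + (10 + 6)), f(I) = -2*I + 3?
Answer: -968*√3 ≈ -1676.6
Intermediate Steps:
f(I) = 3 - 2*I
W = 2*√3 (W = √(-4 + 16) = √12 = 2*√3 ≈ 3.4641)
(W*f(7))*44 = ((2*√3)*(3 - 2*7))*44 = ((2*√3)*(3 - 14))*44 = ((2*√3)*(-11))*44 = -22*√3*44 = -968*√3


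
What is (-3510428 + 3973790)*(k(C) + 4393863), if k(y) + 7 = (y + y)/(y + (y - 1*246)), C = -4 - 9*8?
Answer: 405153270086040/199 ≈ 2.0359e+12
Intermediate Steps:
C = -76 (C = -4 - 72 = -76)
k(y) = -7 + 2*y/(-246 + 2*y) (k(y) = -7 + (y + y)/(y + (y - 1*246)) = -7 + (2*y)/(y + (y - 246)) = -7 + (2*y)/(y + (-246 + y)) = -7 + (2*y)/(-246 + 2*y) = -7 + 2*y/(-246 + 2*y))
(-3510428 + 3973790)*(k(C) + 4393863) = (-3510428 + 3973790)*(3*(287 - 2*(-76))/(-123 - 76) + 4393863) = 463362*(3*(287 + 152)/(-199) + 4393863) = 463362*(3*(-1/199)*439 + 4393863) = 463362*(-1317/199 + 4393863) = 463362*(874377420/199) = 405153270086040/199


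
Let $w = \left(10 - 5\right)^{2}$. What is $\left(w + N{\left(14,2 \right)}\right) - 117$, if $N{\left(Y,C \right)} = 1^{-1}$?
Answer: $-91$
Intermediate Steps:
$N{\left(Y,C \right)} = 1$
$w = 25$ ($w = 5^{2} = 25$)
$\left(w + N{\left(14,2 \right)}\right) - 117 = \left(25 + 1\right) - 117 = 26 - 117 = -91$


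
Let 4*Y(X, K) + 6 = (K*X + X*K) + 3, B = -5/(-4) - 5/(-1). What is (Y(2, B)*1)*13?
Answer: 143/2 ≈ 71.500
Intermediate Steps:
B = 25/4 (B = -5*(-1/4) - 5*(-1) = 5/4 + 5 = 25/4 ≈ 6.2500)
Y(X, K) = -3/4 + K*X/2 (Y(X, K) = -3/2 + ((K*X + X*K) + 3)/4 = -3/2 + ((K*X + K*X) + 3)/4 = -3/2 + (2*K*X + 3)/4 = -3/2 + (3 + 2*K*X)/4 = -3/2 + (3/4 + K*X/2) = -3/4 + K*X/2)
(Y(2, B)*1)*13 = ((-3/4 + (1/2)*(25/4)*2)*1)*13 = ((-3/4 + 25/4)*1)*13 = ((11/2)*1)*13 = (11/2)*13 = 143/2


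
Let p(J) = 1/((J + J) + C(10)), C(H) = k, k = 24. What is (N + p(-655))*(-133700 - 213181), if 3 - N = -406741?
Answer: -181444010039823/1286 ≈ -1.4109e+11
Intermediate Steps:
C(H) = 24
N = 406744 (N = 3 - 1*(-406741) = 3 + 406741 = 406744)
p(J) = 1/(24 + 2*J) (p(J) = 1/((J + J) + 24) = 1/(2*J + 24) = 1/(24 + 2*J))
(N + p(-655))*(-133700 - 213181) = (406744 + 1/(2*(12 - 655)))*(-133700 - 213181) = (406744 + (½)/(-643))*(-346881) = (406744 + (½)*(-1/643))*(-346881) = (406744 - 1/1286)*(-346881) = (523072783/1286)*(-346881) = -181444010039823/1286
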